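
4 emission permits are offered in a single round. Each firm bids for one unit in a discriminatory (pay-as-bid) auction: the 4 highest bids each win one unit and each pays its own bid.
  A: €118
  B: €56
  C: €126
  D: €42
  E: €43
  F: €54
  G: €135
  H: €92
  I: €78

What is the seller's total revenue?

Bids ranked high→low: 135 (G), 126 (C), 118 (A), 92 (H), 78 (I), 56 (B), …
Winners (4 units): G, C, A, H.
Total revenue = 135 + 126 + 118 + 92 = €471.

Total revenue: €471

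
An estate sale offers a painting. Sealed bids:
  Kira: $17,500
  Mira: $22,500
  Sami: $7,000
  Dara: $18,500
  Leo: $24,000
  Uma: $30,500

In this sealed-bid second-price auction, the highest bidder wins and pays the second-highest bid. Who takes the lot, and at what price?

Uma pays $24,000

Bids ranked: 30,500 (Uma) > 24,000 (Leo) > 22,500 (Mira) > 18,500 (Dara) > 17,500 (Kira) > 7,000 (Sami)
Second-price: Uma pays Leo's bid of $24,000.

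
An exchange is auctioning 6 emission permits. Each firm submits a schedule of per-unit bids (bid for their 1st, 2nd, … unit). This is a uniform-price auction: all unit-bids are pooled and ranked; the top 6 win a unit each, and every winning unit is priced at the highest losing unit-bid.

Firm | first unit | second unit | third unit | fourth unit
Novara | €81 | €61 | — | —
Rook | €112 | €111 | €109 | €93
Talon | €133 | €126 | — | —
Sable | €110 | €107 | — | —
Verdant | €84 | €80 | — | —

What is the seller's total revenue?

All unit-bids, highest first — top 6: 133 (Talon-1), 126 (Talon-2), 112 (Rook-1), 111 (Rook-2), 110 (Sable-1), 109 (Rook-3)
First bid not allocated: €107.
Allocation: Rook 3, Sable 1, Talon 2. Every unit priced at €107.
Revenue = 6 × 107 = €642.

Total revenue: €642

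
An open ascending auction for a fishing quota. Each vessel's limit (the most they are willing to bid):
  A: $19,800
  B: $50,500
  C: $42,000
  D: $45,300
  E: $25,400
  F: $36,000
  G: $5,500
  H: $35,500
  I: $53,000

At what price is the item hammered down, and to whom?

Limits in order: 53,000 (I) > 50,500 (B) > 45,300 (D) > 42,000 (C) > 36,000 (F) > 35,500 (H) > …
B is the last rival to drop out, at $50,500; I remains and wins at that price.

I wins at $50,500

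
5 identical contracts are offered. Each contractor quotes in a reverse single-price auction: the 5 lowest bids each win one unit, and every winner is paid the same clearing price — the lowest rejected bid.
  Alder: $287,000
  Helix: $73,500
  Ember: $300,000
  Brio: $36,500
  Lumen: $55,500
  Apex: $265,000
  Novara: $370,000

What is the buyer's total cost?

Ordering the bids: 36,500 (Brio), 55,500 (Lumen), 73,500 (Helix), 265,000 (Apex), 287,000 (Alder), 300,000 (Ember), 370,000 (Novara)
Winners (5 units): Brio, Lumen, Helix, Apex, Alder.
Clearing price = lowest rejected bid = $300,000.
Total cost = 5 × $300,000 = $1,500,000.

Total cost: $1,500,000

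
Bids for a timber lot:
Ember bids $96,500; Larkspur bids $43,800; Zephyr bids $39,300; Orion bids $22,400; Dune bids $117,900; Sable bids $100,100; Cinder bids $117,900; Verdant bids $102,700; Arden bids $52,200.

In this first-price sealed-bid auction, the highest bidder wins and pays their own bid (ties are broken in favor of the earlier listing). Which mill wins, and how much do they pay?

Dune pays $117,900

Bids ranked: 117,900 (Dune) > 117,900 (Cinder) > 102,700 (Verdant) > 100,100 (Sable) > 96,500 (Ember) > 52,200 (Arden) > …
Dune and Cinder tie at $117,900; tie-break gives it to Dune.
First-price: Dune pays what they bid, $117,900.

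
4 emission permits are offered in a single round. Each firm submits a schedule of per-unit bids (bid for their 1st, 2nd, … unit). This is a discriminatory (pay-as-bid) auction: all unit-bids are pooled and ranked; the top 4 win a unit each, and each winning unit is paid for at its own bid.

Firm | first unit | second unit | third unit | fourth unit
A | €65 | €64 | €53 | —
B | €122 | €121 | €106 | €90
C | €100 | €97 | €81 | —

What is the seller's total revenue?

Pooled unit-bids ranked (top 4): 122 (B-1), 121 (B-2), 106 (B-3), 100 (C-1)
Next rejected bid: €97 (not a price — pay-as-bid).
Each winning unit pays its own bid.
Revenue = 122 + 121 + 106 + 100 = €449.

Total revenue: €449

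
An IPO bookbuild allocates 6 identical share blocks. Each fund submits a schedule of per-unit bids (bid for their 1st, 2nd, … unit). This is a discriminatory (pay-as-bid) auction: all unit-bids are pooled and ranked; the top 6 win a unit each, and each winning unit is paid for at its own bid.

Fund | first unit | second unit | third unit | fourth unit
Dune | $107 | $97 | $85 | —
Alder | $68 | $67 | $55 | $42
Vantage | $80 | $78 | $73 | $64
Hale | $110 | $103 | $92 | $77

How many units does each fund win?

Dune 3, Hale 3

Merging the schedules and taking the best 6: 110 (Hale-1), 107 (Dune-1), 103 (Hale-2), 97 (Dune-2), 92 (Hale-3), 85 (Dune-3)
Next rejected bid: $80 (not a price — pay-as-bid).
Allocation: Dune 3, Hale 3.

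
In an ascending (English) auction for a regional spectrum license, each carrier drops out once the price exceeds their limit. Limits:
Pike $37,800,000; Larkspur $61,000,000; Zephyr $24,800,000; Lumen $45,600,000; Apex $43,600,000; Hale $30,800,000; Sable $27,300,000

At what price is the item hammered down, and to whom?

Larkspur wins at $45,600,000

Limits in order: 61,000,000 (Larkspur) > 45,600,000 (Lumen) > 43,600,000 (Apex) > 37,800,000 (Pike) > 30,800,000 (Hale) > 27,300,000 (Sable) > …
Bidding ends when Lumen exits at $45,600,000; Larkspur takes it.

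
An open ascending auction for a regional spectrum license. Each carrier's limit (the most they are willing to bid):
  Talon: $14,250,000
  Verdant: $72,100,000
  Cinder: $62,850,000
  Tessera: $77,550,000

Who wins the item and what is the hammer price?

Tessera wins at $72,100,000

Limits in order: 77,550,000 (Tessera) > 72,100,000 (Verdant) > 62,850,000 (Cinder) > 14,250,000 (Talon)
Bidding ends when Verdant exits at $72,100,000; Tessera takes it.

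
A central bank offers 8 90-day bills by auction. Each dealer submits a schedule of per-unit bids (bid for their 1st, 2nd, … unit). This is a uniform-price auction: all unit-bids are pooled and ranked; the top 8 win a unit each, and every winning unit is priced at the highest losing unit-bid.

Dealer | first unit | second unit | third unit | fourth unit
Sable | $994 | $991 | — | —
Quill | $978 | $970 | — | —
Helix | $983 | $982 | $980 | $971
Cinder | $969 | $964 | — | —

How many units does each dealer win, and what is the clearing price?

Pooled unit-bids ranked (top 8): 994 (Sable-1), 991 (Sable-2), 983 (Helix-1), 982 (Helix-2), 980 (Helix-3), 978 (Quill-1), 971 (Helix-4), 970 (Quill-2)
Highest rejected unit-bid = $969.
Allocation: Helix 4, Quill 2, Sable 2.

Helix 4, Quill 2, Sable 2; clearing price $969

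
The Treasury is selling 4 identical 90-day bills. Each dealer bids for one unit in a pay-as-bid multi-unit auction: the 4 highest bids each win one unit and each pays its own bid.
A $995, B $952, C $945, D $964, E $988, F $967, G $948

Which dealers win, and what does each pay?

A $995, E $988, F $967, D $964

Ordering the bids: 995 (A), 988 (E), 967 (F), 964 (D), 952 (B), 948 (G), …
The 4 highest are A, E, F, D.
Each winner pays its own bid: A $995, E $988, F $967, D $964.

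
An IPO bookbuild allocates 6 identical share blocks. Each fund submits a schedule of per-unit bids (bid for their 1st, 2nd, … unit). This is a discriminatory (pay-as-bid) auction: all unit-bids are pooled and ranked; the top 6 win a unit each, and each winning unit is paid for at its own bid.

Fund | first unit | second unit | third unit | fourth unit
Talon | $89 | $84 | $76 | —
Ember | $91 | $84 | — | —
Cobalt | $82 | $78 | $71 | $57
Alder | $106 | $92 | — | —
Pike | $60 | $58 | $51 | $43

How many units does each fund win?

Alder 2, Ember 2, Talon 2

Merging the schedules and taking the best 6: 106 (Alder-1), 92 (Alder-2), 91 (Ember-1), 89 (Talon-1), 84 (Talon-2), 84 (Ember-2)
Next rejected bid: $82 (not a price — pay-as-bid).
Allocation: Alder 2, Ember 2, Talon 2.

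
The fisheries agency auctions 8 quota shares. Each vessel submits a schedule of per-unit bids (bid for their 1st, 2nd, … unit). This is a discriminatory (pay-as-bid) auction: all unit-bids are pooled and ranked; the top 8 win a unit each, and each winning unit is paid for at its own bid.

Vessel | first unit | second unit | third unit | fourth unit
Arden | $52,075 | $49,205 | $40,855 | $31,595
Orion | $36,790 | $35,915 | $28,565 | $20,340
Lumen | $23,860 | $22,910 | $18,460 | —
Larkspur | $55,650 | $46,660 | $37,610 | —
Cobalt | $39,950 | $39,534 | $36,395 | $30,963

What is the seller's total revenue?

All unit-bids, highest first — top 8: 55,650 (Larkspur-1), 52,075 (Arden-1), 49,205 (Arden-2), 46,660 (Larkspur-2), 40,855 (Arden-3), 39,950 (Cobalt-1), 39,534 (Cobalt-2), 37,610 (Larkspur-3)
Next rejected bid: $36,790 (not a price — pay-as-bid).
Each winning unit pays its own bid.
Revenue = 55,650 + 52,075 + 49,205 + 46,660 + 40,855 + 39,950 + 39,534 + 37,610 = $361,539.

Total revenue: $361,539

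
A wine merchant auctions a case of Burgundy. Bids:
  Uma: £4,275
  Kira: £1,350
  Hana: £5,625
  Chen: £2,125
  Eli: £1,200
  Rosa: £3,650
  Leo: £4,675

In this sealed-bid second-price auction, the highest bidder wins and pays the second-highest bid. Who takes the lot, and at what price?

Bids ranked: 5,625 (Hana) > 4,675 (Leo) > 4,275 (Uma) > 3,650 (Rosa) > 2,125 (Chen) > 1,350 (Kira) > …
Second-price: Hana pays Leo's bid of £4,675.

Hana pays £4,675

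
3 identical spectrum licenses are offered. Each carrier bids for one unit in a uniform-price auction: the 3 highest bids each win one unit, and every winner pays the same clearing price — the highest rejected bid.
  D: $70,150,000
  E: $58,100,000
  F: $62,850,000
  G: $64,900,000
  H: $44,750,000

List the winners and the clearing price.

Ordering the bids: 70,150,000 (D), 64,900,000 (G), 62,850,000 (F), 58,100,000 (E), 44,750,000 (H)
Top 3: D, G, F.
Clearing price = highest rejected bid = $58,100,000.

D, G, F; each pays $58,100,000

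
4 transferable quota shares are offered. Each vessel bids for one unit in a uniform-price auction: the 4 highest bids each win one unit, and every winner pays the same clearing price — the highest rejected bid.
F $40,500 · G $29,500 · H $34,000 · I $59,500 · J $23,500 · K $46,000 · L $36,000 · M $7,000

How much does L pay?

L pays $34,000

Bids ranked high→low: 59,500 (I), 46,000 (K), 40,500 (F), 36,000 (L), 34,000 (H), 29,500 (G), …
Top 4: I, K, F, L.
First losing bid is H's $34,000, which sets the uniform price.
L wins → pays $34,000.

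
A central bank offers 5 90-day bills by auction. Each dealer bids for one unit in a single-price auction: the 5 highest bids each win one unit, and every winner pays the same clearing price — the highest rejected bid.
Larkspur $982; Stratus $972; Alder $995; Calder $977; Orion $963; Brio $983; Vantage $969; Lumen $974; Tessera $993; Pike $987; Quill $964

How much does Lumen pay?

Ordering the bids: 995 (Alder), 993 (Tessera), 987 (Pike), 983 (Brio), 982 (Larkspur), 977 (Calder), 974 (Lumen), …
Winners (5 units): Alder, Tessera, Pike, Brio, Larkspur.
Clearing price = highest rejected bid = $977.
Lumen does not win → pays $0.

Lumen pays $0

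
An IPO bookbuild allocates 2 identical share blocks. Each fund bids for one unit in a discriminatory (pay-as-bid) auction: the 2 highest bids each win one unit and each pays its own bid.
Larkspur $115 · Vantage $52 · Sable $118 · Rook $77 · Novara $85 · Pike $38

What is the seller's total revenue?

Total revenue: $233

Bids ranked high→low: 118 (Sable), 115 (Larkspur), 85 (Novara), 77 (Rook), …
The 2 highest are Sable, Larkspur.
Total revenue = 118 + 115 = $233.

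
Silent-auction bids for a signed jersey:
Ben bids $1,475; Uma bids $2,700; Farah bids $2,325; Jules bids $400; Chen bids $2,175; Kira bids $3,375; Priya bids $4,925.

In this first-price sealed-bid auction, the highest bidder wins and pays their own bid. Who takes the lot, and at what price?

Bids in order: 4,925 (Priya) > 3,375 (Kira) > 2,700 (Uma) > 2,325 (Farah) > 2,175 (Chen) > 1,475 (Ben) > …
Priya has the highest bid and pays exactly that: $4,925.

Priya pays $4,925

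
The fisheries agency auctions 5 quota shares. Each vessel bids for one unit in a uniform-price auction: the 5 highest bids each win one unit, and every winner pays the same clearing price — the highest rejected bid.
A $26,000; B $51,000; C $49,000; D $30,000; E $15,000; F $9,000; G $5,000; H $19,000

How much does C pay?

C pays $15,000

Sorting: 51,000 (B), 49,000 (C), 30,000 (D), 26,000 (A), 19,000 (H), 15,000 (E), 9,000 (F), …
Top 5: B, C, D, A, H.
First losing bid is E's $15,000, which sets the uniform price.
C wins → pays $15,000.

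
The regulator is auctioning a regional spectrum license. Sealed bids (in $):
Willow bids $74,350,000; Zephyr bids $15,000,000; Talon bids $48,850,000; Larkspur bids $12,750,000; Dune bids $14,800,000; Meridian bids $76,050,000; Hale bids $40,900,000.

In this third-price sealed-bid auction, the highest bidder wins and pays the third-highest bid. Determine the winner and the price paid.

Meridian pays $48,850,000

Sorting bids: 76,050,000 (Meridian) > 74,350,000 (Willow) > 48,850,000 (Talon) > 40,900,000 (Hale) > 15,000,000 (Zephyr) > 14,800,000 (Dune) > …
Meridian wins; payment is bid #3 in the ranking = $48,850,000.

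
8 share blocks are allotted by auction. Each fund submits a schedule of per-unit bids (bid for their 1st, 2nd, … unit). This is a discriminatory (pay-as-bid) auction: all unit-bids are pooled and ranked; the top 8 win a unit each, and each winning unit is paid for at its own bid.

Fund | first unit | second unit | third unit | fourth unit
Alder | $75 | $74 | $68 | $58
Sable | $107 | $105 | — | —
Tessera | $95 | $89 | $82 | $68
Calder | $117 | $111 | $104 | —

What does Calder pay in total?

All unit-bids, highest first — top 8: 117 (Calder-1), 111 (Calder-2), 107 (Sable-1), 105 (Sable-2), 104 (Calder-3), 95 (Tessera-1), 89 (Tessera-2), 82 (Tessera-3)
Next rejected bid: $75 (not a price — pay-as-bid).
Calder's winning unit-bids: 117 + 111 + 104 = $332.

Calder pays $332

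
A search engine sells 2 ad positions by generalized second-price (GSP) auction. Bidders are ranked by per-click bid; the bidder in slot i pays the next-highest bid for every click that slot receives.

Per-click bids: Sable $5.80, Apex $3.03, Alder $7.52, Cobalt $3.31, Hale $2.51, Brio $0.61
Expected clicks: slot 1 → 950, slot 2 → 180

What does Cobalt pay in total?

Cobalt pays $0.00

Ranked by bid: $7.52 (Alder) > $5.80 (Sable) > $3.31 (Cobalt) > …
Cobalt ranks below slot 2 → no slot, pays nothing.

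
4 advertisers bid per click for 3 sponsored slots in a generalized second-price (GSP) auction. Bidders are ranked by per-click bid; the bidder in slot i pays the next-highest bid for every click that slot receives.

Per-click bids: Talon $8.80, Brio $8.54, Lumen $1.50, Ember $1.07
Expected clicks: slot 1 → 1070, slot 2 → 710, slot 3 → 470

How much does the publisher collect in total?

Total revenue: $10705.70

Per-click bids in order: $8.80 (Talon) > $8.54 (Brio) > $1.50 (Lumen) > $1.07 (Ember)
Slot 1: Talon pays $8.54 × 1070 = $9137.80
Slot 2: Brio pays $1.50 × 710 = $1065.00
Slot 3: Lumen pays $1.07 × 470 = $502.90
Total = $10705.70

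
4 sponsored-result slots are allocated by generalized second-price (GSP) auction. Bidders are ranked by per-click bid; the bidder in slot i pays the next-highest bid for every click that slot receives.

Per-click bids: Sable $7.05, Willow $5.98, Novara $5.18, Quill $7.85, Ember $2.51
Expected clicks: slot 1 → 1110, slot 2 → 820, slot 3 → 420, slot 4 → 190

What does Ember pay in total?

Ember pays $0.00

Sorting advertisers: $7.85 (Quill) > $7.05 (Sable) > $5.98 (Willow) > $5.18 (Novara) > $2.51 (Ember)
Ember ranks below slot 4 → no slot, pays nothing.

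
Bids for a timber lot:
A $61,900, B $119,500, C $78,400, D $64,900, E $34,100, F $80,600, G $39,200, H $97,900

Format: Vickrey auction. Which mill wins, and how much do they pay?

Bids ranked: 119,500 (B) > 97,900 (H) > 80,600 (F) > 78,400 (C) > 64,900 (D) > 61,900 (A) > …
B is highest; pays the second-highest bid, $97,900.

B pays $97,900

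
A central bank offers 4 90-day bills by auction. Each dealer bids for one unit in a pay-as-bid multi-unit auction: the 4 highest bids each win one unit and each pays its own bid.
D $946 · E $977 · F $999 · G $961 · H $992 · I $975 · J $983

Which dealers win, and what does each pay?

F $999, H $992, J $983, E $977

Sorting: 999 (F), 992 (H), 983 (J), 977 (E), 975 (I), 961 (G), …
The 4 highest are F, H, J, E.
Each winner pays its own bid: F $999, H $992, J $983, E $977.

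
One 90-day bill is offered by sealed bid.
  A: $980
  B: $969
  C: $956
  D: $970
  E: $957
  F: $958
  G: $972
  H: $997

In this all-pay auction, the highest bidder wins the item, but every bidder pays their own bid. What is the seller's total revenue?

Bids in order: 997 (H) > 980 (A) > 972 (G) > 970 (D) > 969 (B) > 958 (F) > …
H wins with the top bid; all bids are sunk regardless.
Every bidder forfeits their bid regardless of winning.
Revenue = 980 + 969 + 956 + 970 + 957 + 958 + 972 + 997 = $7,759.

Total revenue: $7,759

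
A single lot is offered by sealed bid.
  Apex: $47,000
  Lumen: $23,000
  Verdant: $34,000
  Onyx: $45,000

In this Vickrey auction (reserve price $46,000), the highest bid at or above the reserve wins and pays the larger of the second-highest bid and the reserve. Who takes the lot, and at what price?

Sorting bids: 47,000 (Apex) > 45,000 (Onyx) > 34,000 (Verdant) > 23,000 (Lumen)
Highest eligible bid: Apex at $47,000.
Second-highest bid $45,000 is below the reserve $46,000, so the reserve binds → payment $46,000.

Apex pays $46,000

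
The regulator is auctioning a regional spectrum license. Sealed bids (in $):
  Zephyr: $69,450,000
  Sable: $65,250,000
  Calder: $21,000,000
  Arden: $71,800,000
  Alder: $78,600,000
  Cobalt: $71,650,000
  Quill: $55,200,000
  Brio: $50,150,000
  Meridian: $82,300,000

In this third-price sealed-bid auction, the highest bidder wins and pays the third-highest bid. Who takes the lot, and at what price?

Third-price sealed-bid auction: the highest bidder wins and pays the third-highest bid.
Bids in order: 82,300,000 (Meridian) > 78,600,000 (Alder) > 71,800,000 (Arden) > 71,650,000 (Cobalt) > 69,450,000 (Zephyr) > 65,250,000 (Sable) > …
Meridian wins; payment is bid #3 in the ranking = $71,800,000.

Meridian pays $71,800,000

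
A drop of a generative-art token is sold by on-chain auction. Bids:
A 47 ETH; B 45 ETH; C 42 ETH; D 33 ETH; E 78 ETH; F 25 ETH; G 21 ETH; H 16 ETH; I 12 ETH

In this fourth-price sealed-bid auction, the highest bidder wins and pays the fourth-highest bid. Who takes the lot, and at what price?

E pays 42 ETH

Bids ranked: 78 (E) > 47 (A) > 45 (B) > 42 (C) > 33 (D) > 25 (F) > …
E wins; payment is bid #4 in the ranking = 42 ETH.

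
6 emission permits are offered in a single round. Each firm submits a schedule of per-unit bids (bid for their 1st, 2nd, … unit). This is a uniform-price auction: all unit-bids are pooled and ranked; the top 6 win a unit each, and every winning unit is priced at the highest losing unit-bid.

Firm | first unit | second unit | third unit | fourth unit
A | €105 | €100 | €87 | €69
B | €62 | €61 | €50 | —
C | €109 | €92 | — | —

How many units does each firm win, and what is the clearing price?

Merging the schedules and taking the best 6: 109 (C-1), 105 (A-1), 100 (A-2), 92 (C-2), 87 (A-3), 69 (A-4)
First bid not allocated: €62.
Allocation: A 4, C 2.

A 4, C 2; clearing price €62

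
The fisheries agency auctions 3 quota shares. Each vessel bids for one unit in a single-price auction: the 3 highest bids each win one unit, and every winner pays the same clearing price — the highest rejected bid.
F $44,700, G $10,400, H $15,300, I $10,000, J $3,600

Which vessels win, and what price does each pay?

F, H, G; each pays $10,000

Sorting: 44,700 (F), 15,300 (H), 10,400 (G), 10,000 (I), 3,600 (J)
Top 3: F, H, G.
First losing bid is I's $10,000, which sets the uniform price.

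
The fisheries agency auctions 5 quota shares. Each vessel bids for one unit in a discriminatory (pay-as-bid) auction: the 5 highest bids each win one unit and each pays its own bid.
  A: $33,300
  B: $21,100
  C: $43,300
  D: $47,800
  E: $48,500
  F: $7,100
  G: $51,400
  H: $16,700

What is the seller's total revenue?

Total revenue: $224,300

Bids ranked high→low: 51,400 (G), 48,500 (E), 47,800 (D), 43,300 (C), 33,300 (A), 21,100 (B), 16,700 (H), …
Winners (5 units): G, E, D, C, A.
Total revenue = 51,400 + 48,500 + 47,800 + 43,300 + 33,300 = $224,300.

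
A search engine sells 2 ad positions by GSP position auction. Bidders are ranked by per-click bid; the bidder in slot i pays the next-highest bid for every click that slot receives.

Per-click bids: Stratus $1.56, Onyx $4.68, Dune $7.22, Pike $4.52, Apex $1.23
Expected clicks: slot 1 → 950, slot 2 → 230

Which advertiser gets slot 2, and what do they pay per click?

Onyx; $4.52 per click

Per-click bids in order: $7.22 (Dune) > $4.68 (Onyx) > $4.52 (Pike) > …
Slot 2 goes to the second-ranked bidder, Onyx, who pays the next bid down: $4.52/click.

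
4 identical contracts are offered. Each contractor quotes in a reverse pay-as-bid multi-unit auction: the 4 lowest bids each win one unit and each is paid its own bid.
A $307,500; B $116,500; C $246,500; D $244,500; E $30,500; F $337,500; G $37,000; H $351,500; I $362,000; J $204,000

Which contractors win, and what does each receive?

E $30,500, G $37,000, B $116,500, J $204,000

Ordering the bids: 30,500 (E), 37,000 (G), 116,500 (B), 204,000 (J), 244,500 (D), 246,500 (C), …
Winners (4 units): E, G, B, J.
Each winner is paid its own bid: E $30,500, G $37,000, B $116,500, J $204,000.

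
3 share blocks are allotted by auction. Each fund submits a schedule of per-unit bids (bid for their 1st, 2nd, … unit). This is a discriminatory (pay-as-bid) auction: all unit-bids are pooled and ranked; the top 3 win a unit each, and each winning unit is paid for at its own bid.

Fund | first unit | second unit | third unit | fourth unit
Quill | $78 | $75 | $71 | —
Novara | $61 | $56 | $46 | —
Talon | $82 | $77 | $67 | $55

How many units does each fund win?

Merging the schedules and taking the best 3: 82 (Talon-1), 78 (Quill-1), 77 (Talon-2)
Next rejected bid: $75 (not a price — pay-as-bid).
Allocation: Quill 1, Talon 2.

Quill 1, Talon 2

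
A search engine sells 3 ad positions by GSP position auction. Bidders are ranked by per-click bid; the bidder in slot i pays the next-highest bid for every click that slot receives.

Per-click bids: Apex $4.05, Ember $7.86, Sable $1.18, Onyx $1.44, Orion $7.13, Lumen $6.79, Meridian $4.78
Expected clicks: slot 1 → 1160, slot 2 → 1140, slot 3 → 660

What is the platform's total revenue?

Per-click bids in order: $7.86 (Ember) > $7.13 (Orion) > $6.79 (Lumen) > $4.78 (Meridian) > …
Slot 1: Ember pays $7.13 × 1160 = $8270.80
Slot 2: Orion pays $6.79 × 1140 = $7740.60
Slot 3: Lumen pays $4.78 × 660 = $3154.80
Total = $19166.20

Total revenue: $19166.20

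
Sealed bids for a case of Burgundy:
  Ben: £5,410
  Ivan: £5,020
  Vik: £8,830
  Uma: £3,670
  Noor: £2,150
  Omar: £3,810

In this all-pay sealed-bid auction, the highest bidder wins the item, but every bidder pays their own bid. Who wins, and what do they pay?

Bids ranked: 8,830 (Vik) > 5,410 (Ben) > 5,020 (Ivan) > 3,810 (Omar) > 3,670 (Uma) > 2,150 (Noor)
Vik wins with the top bid; all bids are sunk regardless.

Vik pays £8,830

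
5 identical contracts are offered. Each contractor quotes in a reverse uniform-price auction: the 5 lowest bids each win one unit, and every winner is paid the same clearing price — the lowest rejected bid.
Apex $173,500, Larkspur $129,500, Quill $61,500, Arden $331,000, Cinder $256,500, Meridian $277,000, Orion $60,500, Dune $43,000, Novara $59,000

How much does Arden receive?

Arden is paid $0

Bids ranked low→high: 43,000 (Dune), 59,000 (Novara), 60,500 (Orion), 61,500 (Quill), 129,500 (Larkspur), 173,500 (Apex), 256,500 (Cinder), …
Winners (5 units): Dune, Novara, Orion, Quill, Larkspur.
First losing bid is Apex's $173,500, which sets the uniform price.
Arden does not win → is paid $0.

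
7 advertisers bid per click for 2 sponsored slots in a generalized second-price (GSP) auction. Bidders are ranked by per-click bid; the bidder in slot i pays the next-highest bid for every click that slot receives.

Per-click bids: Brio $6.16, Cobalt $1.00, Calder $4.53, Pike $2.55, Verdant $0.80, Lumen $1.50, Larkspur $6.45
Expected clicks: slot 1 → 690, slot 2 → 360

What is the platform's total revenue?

Ranked by bid: $6.45 (Larkspur) > $6.16 (Brio) > $4.53 (Calder) > …
Slot 1: Larkspur pays $6.16 × 690 = $4250.40
Slot 2: Brio pays $4.53 × 360 = $1630.80
Total = $5881.20

Total revenue: $5881.20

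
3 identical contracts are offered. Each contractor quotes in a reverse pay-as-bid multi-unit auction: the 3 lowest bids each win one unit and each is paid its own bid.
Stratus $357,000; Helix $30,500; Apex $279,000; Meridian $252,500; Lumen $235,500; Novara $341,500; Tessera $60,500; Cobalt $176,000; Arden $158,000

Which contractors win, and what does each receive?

Helix $30,500, Tessera $60,500, Arden $158,000

Ordering the bids: 30,500 (Helix), 60,500 (Tessera), 158,000 (Arden), 176,000 (Cobalt), 235,500 (Lumen), …
Lowest 3: Helix, Tessera, Arden.
Each winner is paid its own bid: Helix $30,500, Tessera $60,500, Arden $158,000.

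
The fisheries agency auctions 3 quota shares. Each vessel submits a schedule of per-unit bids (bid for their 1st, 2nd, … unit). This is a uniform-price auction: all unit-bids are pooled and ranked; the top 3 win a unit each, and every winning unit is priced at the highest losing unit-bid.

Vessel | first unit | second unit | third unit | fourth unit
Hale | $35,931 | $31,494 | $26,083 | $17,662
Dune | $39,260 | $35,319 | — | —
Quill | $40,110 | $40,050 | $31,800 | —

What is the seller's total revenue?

All unit-bids, highest first — top 3: 40,110 (Quill-1), 40,050 (Quill-2), 39,260 (Dune-1)
The (k+1)-th unit-bid is $35,931.
Allocation: Dune 1, Quill 2. Every unit priced at $35,931.
Revenue = 3 × 35,931 = $107,793.

Total revenue: $107,793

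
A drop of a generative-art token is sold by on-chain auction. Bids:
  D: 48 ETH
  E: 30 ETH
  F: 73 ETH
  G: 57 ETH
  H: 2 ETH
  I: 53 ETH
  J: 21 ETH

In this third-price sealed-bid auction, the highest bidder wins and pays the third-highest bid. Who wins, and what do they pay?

F pays 53 ETH

Third-price sealed-bid auction: the highest bidder wins and pays the third-highest bid.
Bids in order: 73 (F) > 57 (G) > 53 (I) > 48 (D) > 30 (E) > 21 (J) > …
F wins; payment is bid #3 in the ranking = 53 ETH.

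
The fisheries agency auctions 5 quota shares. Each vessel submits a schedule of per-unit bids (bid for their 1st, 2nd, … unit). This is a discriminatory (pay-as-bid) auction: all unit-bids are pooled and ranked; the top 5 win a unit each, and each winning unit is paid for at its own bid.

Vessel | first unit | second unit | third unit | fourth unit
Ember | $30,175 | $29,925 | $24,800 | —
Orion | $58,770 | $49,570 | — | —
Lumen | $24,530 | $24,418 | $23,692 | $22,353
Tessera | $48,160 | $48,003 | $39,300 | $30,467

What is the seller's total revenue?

Total revenue: $243,803

Pooled unit-bids ranked (top 5): 58,770 (Orion-1), 49,570 (Orion-2), 48,160 (Tessera-1), 48,003 (Tessera-2), 39,300 (Tessera-3)
Next rejected bid: $30,467 (not a price — pay-as-bid).
Each winning unit pays its own bid.
Revenue = 58,770 + 49,570 + 48,160 + 48,003 + 39,300 = $243,803.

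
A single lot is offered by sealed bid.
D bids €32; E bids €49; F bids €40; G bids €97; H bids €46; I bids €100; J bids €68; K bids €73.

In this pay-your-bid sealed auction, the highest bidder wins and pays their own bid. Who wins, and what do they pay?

I pays €100

Pay-your-bid sealed auction: the highest bidder wins and pays their own bid.
Bids in order: 100 (I) > 97 (G) > 73 (K) > 68 (J) > 49 (E) > 46 (H) > …
First-price: I pays what they bid, €100.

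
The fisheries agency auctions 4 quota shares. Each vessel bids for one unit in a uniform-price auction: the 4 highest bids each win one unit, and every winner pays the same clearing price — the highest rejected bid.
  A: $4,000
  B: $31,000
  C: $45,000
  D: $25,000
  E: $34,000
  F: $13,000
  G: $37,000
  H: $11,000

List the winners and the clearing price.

C, G, E, B; each pays $25,000

Bids ranked high→low: 45,000 (C), 37,000 (G), 34,000 (E), 31,000 (B), 25,000 (D), 13,000 (F), …
Winners (4 units): C, G, E, B.
Clearing price = highest rejected bid = $25,000.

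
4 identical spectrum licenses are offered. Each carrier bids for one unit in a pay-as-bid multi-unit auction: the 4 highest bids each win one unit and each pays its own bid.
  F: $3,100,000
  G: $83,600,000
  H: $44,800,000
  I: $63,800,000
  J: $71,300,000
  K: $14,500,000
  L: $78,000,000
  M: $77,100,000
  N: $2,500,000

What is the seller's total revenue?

Total revenue: $310,000,000

Bids ranked high→low: 83,600,000 (G), 78,000,000 (L), 77,100,000 (M), 71,300,000 (J), 63,800,000 (I), 44,800,000 (H), …
Winners (4 units): G, L, M, J.
Total revenue = 83,600,000 + 78,000,000 + 77,100,000 + 71,300,000 = $310,000,000.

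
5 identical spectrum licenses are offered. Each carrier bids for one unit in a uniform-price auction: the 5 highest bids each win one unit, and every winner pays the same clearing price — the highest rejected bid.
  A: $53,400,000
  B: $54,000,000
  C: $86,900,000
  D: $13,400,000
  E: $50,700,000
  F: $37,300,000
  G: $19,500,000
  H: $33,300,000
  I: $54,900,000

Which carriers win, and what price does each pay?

Ordering the bids: 86,900,000 (C), 54,900,000 (I), 54,000,000 (B), 53,400,000 (A), 50,700,000 (E), 37,300,000 (F), 33,300,000 (H), …
Top 5: C, I, B, A, E.
Clearing price = highest rejected bid = $37,300,000.

C, I, B, A, E; each pays $37,300,000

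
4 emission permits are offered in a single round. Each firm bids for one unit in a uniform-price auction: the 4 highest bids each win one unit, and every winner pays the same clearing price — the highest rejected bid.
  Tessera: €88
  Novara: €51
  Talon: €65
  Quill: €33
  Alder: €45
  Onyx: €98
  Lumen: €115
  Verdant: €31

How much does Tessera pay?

Bids ranked high→low: 115 (Lumen), 98 (Onyx), 88 (Tessera), 65 (Talon), 51 (Novara), 45 (Alder), …
Top 4: Lumen, Onyx, Tessera, Talon.
First losing bid is Novara's €51, which sets the uniform price.
Tessera wins → pays €51.

Tessera pays €51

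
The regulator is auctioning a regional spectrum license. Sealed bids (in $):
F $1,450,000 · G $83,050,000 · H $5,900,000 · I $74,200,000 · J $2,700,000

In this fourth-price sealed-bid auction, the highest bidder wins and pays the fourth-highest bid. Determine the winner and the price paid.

G pays $2,700,000

Rule: the highest bidder wins and pays the fourth-highest bid.
Sorting bids: 83,050,000 (G) > 74,200,000 (I) > 5,900,000 (H) > 2,700,000 (J) > 1,450,000 (F)
G is highest; pays the fourth-highest bid, $2,700,000.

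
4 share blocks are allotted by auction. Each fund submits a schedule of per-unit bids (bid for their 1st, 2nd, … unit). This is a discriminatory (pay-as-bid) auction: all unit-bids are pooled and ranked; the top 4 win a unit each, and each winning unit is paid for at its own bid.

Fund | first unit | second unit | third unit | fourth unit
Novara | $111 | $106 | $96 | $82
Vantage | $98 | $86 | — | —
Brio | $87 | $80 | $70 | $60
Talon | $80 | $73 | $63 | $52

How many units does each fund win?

Pooled unit-bids ranked (top 4): 111 (Novara-1), 106 (Novara-2), 98 (Vantage-1), 96 (Novara-3)
Next rejected bid: $87 (not a price — pay-as-bid).
Allocation: Novara 3, Vantage 1.

Novara 3, Vantage 1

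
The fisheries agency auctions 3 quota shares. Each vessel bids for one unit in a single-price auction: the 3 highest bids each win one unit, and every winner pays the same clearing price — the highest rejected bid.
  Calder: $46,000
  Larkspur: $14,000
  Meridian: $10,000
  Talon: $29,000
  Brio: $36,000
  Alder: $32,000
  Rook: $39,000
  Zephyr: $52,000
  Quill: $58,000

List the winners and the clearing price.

Quill, Zephyr, Calder; each pays $39,000

Bids ranked high→low: 58,000 (Quill), 52,000 (Zephyr), 46,000 (Calder), 39,000 (Rook), 36,000 (Brio), …
Winners (3 units): Quill, Zephyr, Calder.
Clearing price = highest rejected bid = $39,000.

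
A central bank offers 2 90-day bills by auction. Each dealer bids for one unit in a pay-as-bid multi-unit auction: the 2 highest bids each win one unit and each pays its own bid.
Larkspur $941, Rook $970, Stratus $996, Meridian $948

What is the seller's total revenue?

Total revenue: $1,966

Sorting: 996 (Stratus), 970 (Rook), 948 (Meridian), 941 (Larkspur)
Winners (2 units): Stratus, Rook.
Total revenue = 996 + 970 = $1,966.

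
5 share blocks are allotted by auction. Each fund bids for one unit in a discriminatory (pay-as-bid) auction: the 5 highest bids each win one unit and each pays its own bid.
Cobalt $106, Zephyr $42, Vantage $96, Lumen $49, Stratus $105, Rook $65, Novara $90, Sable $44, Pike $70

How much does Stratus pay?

Stratus pays $105

Ordering the bids: 106 (Cobalt), 105 (Stratus), 96 (Vantage), 90 (Novara), 70 (Pike), 65 (Rook), 49 (Lumen), …
Winners (5 units): Cobalt, Stratus, Vantage, Novara, Pike.
Stratus wins → own bid $105.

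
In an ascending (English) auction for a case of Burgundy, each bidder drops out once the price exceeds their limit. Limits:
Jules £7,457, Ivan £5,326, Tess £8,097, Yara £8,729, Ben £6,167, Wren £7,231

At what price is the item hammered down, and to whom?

Yara wins at £8,097

Sorting limits: 8,729 (Yara) > 8,097 (Tess) > 7,457 (Jules) > 7,231 (Wren) > 6,167 (Ben) > 5,326 (Ivan)
Bidding ends when Tess exits at £8,097; Yara takes it.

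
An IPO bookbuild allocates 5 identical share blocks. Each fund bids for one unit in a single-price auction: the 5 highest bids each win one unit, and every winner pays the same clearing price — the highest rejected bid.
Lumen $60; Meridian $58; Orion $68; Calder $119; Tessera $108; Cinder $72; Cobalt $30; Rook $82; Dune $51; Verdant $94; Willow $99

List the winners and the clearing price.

Sorting: 119 (Calder), 108 (Tessera), 99 (Willow), 94 (Verdant), 82 (Rook), 72 (Cinder), 68 (Orion), …
The 5 highest are Calder, Tessera, Willow, Verdant, Rook.
Highest unsuccessful bid: $72 → clearing price.

Calder, Tessera, Willow, Verdant, Rook; each pays $72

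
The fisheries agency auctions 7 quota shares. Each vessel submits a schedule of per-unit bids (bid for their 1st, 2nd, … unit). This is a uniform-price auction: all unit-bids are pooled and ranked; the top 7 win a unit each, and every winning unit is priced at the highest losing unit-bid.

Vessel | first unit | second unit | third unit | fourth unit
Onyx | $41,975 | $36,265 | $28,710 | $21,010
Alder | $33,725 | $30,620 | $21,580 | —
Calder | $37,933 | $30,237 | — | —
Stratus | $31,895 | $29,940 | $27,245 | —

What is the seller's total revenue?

Total revenue: $209,580

All unit-bids, highest first — top 7: 41,975 (Onyx-1), 37,933 (Calder-1), 36,265 (Onyx-2), 33,725 (Alder-1), 31,895 (Stratus-1), 30,620 (Alder-2), 30,237 (Calder-2)
First bid not allocated: $29,940.
Allocation: Alder 2, Calder 2, Onyx 2, Stratus 1. Every unit priced at $29,940.
Revenue = 7 × 29,940 = $209,580.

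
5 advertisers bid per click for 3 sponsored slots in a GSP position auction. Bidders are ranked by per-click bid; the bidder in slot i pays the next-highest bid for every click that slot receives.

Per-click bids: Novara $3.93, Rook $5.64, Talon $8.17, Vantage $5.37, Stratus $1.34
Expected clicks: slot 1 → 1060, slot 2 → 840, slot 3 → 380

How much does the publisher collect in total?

Total revenue: $11982.60

Sorting advertisers: $8.17 (Talon) > $5.64 (Rook) > $5.37 (Vantage) > $3.93 (Novara) > …
Slot 1: Talon pays $5.64 × 1060 = $5978.40
Slot 2: Rook pays $5.37 × 840 = $4510.80
Slot 3: Vantage pays $3.93 × 380 = $1493.40
Total = $11982.60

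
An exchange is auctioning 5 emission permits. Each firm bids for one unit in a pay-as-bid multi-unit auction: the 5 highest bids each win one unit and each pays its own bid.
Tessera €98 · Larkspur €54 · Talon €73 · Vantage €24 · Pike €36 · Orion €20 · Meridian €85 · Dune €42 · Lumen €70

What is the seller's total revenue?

Ordering the bids: 98 (Tessera), 85 (Meridian), 73 (Talon), 70 (Lumen), 54 (Larkspur), 42 (Dune), 36 (Pike), …
Top 5: Tessera, Meridian, Talon, Lumen, Larkspur.
Total revenue = 98 + 85 + 73 + 70 + 54 = €380.

Total revenue: €380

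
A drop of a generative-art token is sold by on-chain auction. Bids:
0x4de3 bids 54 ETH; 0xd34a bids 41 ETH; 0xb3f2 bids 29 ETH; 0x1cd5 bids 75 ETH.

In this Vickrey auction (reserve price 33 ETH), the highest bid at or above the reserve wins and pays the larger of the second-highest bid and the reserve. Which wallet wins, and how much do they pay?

Sorting bids: 75 (0x1cd5) > 54 (0x4de3) > 41 (0xd34a) > 29 (0xb3f2)
Highest eligible bid: 0x1cd5 at 75 ETH.
Second-highest bid 54 ETH exceeds the reserve 33 ETH → payment 54 ETH.

0x1cd5 pays 54 ETH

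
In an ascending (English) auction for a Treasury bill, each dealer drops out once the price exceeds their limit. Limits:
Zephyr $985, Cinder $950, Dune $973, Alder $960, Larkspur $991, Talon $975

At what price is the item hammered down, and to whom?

Sorting limits: 991 (Larkspur) > 985 (Zephyr) > 975 (Talon) > 973 (Dune) > 960 (Alder) > 950 (Cinder)
Zephyr is the last rival to drop out, at $985; Larkspur remains and wins at that price.

Larkspur wins at $985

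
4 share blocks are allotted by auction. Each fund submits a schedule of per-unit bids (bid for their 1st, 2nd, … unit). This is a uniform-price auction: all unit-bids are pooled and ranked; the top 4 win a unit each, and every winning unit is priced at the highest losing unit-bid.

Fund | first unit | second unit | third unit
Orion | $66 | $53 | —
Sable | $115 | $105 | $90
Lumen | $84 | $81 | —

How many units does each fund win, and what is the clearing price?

Lumen 1, Sable 3; clearing price $81

Merging the schedules and taking the best 4: 115 (Sable-1), 105 (Sable-2), 90 (Sable-3), 84 (Lumen-1)
Highest rejected unit-bid = $81.
Allocation: Lumen 1, Sable 3.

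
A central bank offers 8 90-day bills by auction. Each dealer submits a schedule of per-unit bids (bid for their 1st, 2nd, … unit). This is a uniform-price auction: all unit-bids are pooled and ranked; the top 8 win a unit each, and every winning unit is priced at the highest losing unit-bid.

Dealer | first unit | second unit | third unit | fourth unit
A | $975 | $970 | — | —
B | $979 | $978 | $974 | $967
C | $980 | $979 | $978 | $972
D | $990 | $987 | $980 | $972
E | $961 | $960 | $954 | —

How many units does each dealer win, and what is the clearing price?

All unit-bids, highest first — top 8: 990 (D-1), 987 (D-2), 980 (C-1), 980 (D-3), 979 (B-1), 979 (C-2), 978 (B-2), 978 (C-3)
The (k+1)-th unit-bid is $975.
Allocation: B 2, C 3, D 3.

B 2, C 3, D 3; clearing price $975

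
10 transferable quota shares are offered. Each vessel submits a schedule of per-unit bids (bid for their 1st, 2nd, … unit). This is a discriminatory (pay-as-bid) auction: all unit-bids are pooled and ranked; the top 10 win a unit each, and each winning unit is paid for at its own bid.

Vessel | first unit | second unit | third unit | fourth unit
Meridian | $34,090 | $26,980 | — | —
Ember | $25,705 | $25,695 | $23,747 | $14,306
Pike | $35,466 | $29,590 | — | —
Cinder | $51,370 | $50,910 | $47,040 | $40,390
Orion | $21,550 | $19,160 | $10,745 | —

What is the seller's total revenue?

All unit-bids, highest first — top 10: 51,370 (Cinder-1), 50,910 (Cinder-2), 47,040 (Cinder-3), 40,390 (Cinder-4), 35,466 (Pike-1), 34,090 (Meridian-1), 29,590 (Pike-2), 26,980 (Meridian-2), 25,705 (Ember-1), 25,695 (Ember-2)
Next rejected bid: $23,747 (not a price — pay-as-bid).
Each winning unit pays its own bid.
Revenue = 51,370 + 50,910 + 47,040 + 40,390 + 35,466 + 34,090 + 29,590 + 26,980 + 25,705 + 25,695 = $367,236.

Total revenue: $367,236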